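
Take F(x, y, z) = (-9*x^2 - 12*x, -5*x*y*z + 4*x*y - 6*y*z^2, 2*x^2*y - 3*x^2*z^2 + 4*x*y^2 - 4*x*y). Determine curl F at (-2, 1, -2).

(∇×F)₁ = ∂F₃/∂y − ∂F₂/∂z = 2*x^2 + 13*x*y - 4*x + 12*y*z
(∇×F)₂ = ∂F₁/∂z − ∂F₃/∂x = -4*x*y + 6*x*z^2 - 4*y^2 + 4*y
(∇×F)₃ = ∂F₂/∂x − ∂F₁/∂y = -5*y*z + 4*y
∇×F = (2*x^2 + 13*x*y - 4*x + 12*y*z, -4*x*y + 6*x*z^2 - 4*y^2 + 4*y, -5*y*z + 4*y)
At (-2, 1, -2): (-34, -40, 14).

(-34, -40, 14)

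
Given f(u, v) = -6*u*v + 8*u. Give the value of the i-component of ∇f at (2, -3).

26

(∇f)_1 = ∂f/∂u = -6*v + 8
At (2, -3): 26.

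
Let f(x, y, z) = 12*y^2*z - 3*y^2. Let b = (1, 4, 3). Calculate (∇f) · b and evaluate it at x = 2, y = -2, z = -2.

∂f/∂x = 0
∂f/∂y = 24*y*z - 6*y
∂f/∂z = 12*y^2
∇f at (2, -2, -2) = (0, 108, 48)
∇f · b = (0)(1) + (108)(4) + (48)(3) = 576

576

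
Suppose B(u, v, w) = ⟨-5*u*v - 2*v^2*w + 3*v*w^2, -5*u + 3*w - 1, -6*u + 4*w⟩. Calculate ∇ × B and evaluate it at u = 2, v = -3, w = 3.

(-3, -66, -58)

(∇×B)₁ = ∂B₃/∂v − ∂B₂/∂w = -3
(∇×B)₂ = ∂B₁/∂w − ∂B₃/∂u = -2*v^2 + 6*v*w + 6
(∇×B)₃ = ∂B₂/∂u − ∂B₁/∂v = 5*u + 4*v*w - 3*w^2 - 5
∇×B = (-3, -2*v^2 + 6*v*w + 6, 5*u + 4*v*w - 3*w^2 - 5)
At (2, -3, 3): (-3, -66, -58).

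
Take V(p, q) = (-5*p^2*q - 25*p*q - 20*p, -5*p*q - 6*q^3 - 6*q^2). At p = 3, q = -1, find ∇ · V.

∂V₁/∂p = -10*p*q - 25*q - 20
∂V₂/∂q = -5*p - 18*q^2 - 12*q
∇·V = -10*p*q - 5*p - 18*q^2 - 37*q - 20
At (3, -1): 14.

14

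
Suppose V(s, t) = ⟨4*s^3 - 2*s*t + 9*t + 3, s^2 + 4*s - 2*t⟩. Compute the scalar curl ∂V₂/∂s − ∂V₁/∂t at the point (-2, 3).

-13

∂V₂/∂s = 2*s + 4
∂V₁/∂t = -2*s + 9
Scalar curl = 4*s - 5
At (-2, 3): -13.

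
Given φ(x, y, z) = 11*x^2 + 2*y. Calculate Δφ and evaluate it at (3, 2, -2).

∂²φ/∂x² = 22
∂²φ/∂y² = 0
∂²φ/∂z² = 0
∇²φ = 22
At (3, 2, -2): 22.

22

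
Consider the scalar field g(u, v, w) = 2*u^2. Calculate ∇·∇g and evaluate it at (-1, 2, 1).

4

∂²g/∂u² = 4
∂²g/∂v² = 0
∂²g/∂w² = 0
∇²g = 4
At (-1, 2, 1): 4.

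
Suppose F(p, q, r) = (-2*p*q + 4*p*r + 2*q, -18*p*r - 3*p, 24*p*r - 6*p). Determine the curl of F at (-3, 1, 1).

(∇×F)₁ = ∂F₃/∂q − ∂F₂/∂r = 18*p
(∇×F)₂ = ∂F₁/∂r − ∂F₃/∂p = 4*p - 24*r + 6
(∇×F)₃ = ∂F₂/∂p − ∂F₁/∂q = 2*p - 18*r - 5
∇×F = (18*p, 4*p - 24*r + 6, 2*p - 18*r - 5)
At (-3, 1, 1): (-54, -30, -29).

(-54, -30, -29)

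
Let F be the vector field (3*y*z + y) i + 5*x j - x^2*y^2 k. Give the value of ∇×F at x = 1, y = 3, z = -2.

(∇×F)₁ = ∂F₃/∂y − ∂F₂/∂z = -2*x^2*y
(∇×F)₂ = ∂F₁/∂z − ∂F₃/∂x = 2*x*y^2 + 3*y
(∇×F)₃ = ∂F₂/∂x − ∂F₁/∂y = -3*z + 4
∇×F = (-2*x^2*y, 2*x*y^2 + 3*y, -3*z + 4)
At (1, 3, -2): (-6, 27, 10).

(-6, 27, 10)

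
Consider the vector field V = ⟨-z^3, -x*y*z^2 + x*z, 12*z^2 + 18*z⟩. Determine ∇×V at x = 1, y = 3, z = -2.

(-13, -12, -14)

(∇×V)₁ = ∂V₃/∂y − ∂V₂/∂z = 2*x*y*z - x
(∇×V)₂ = ∂V₁/∂z − ∂V₃/∂x = -3*z^2
(∇×V)₃ = ∂V₂/∂x − ∂V₁/∂y = -y*z^2 + z
∇×V = (2*x*y*z - x, -3*z^2, -y*z^2 + z)
At (1, 3, -2): (-13, -12, -14).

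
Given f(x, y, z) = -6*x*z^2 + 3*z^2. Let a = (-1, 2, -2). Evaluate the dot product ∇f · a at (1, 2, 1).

18

∂f/∂x = -6*z^2
∂f/∂y = 0
∂f/∂z = -12*x*z + 6*z
∇f at (1, 2, 1) = (-6, 0, -6)
∇f · a = (-6)(-1) + (0)(2) + (-6)(-2) = 18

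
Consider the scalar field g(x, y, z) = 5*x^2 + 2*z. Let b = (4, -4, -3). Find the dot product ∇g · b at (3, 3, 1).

∂g/∂x = 10*x
∂g/∂y = 0
∂g/∂z = 2
∇g at (3, 3, 1) = (30, 0, 2)
∇g · b = (30)(4) + (0)(-4) + (2)(-3) = 114

114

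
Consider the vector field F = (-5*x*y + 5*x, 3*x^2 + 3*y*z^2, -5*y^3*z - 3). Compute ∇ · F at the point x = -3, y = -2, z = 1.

58

∂F₁/∂x = -5*y + 5
∂F₂/∂y = 3*z^2
∂F₃/∂z = -5*y^3
∇·F = -5*y^3 - 5*y + 3*z^2 + 5
At (-3, -2, 1): 58.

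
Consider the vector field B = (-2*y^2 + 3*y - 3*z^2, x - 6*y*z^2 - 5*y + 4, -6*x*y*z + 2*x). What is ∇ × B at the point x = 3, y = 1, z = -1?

(6, -2, 2)

(∇×B)₁ = ∂B₃/∂y − ∂B₂/∂z = -6*x*z + 12*y*z
(∇×B)₂ = ∂B₁/∂z − ∂B₃/∂x = 6*y*z - 6*z - 2
(∇×B)₃ = ∂B₂/∂x − ∂B₁/∂y = 4*y - 2
∇×B = (-6*x*z + 12*y*z, 6*y*z - 6*z - 2, 4*y - 2)
At (3, 1, -1): (6, -2, 2).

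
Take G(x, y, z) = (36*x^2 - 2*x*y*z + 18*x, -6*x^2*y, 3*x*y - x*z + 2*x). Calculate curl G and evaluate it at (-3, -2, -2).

(∇×G)₁ = ∂G₃/∂y − ∂G₂/∂z = 3*x
(∇×G)₂ = ∂G₁/∂z − ∂G₃/∂x = -2*x*y - 3*y + z - 2
(∇×G)₃ = ∂G₂/∂x − ∂G₁/∂y = -12*x*y + 2*x*z
∇×G = (3*x, -2*x*y - 3*y + z - 2, -12*x*y + 2*x*z)
At (-3, -2, -2): (-9, -10, -60).

(-9, -10, -60)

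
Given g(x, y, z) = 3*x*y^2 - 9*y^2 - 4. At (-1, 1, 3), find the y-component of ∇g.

-24

(∇g)_2 = ∂g/∂y = 6*x*y - 18*y
At (-1, 1, 3): -24.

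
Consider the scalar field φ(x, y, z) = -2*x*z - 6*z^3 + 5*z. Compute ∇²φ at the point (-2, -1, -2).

∂²φ/∂x² = 0
∂²φ/∂y² = 0
∂²φ/∂z² = -36*z
∇²φ = -36*z
At (-2, -1, -2): 72.

72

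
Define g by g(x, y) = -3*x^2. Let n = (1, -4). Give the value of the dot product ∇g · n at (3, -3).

-18

∂g/∂x = -6*x
∂g/∂y = 0
∇g at (3, -3) = (-18, 0)
∇g · n = (-18)(1) + (0)(-4) = -18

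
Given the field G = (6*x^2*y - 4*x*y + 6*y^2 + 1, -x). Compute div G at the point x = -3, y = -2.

∂G₁/∂x = 12*x*y - 4*y
∂G₂/∂y = 0
∇·G = 12*x*y - 4*y
At (-3, -2): 80.

80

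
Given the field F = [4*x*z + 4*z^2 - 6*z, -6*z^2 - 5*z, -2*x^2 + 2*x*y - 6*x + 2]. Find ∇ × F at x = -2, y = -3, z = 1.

(13, -2, 0)

(∇×F)₁ = ∂F₃/∂y − ∂F₂/∂z = 2*x + 12*z + 5
(∇×F)₂ = ∂F₁/∂z − ∂F₃/∂x = 8*x - 2*y + 8*z
(∇×F)₃ = ∂F₂/∂x − ∂F₁/∂y = 0
∇×F = (2*x + 12*z + 5, 8*x - 2*y + 8*z, 0)
At (-2, -3, 1): (13, -2, 0).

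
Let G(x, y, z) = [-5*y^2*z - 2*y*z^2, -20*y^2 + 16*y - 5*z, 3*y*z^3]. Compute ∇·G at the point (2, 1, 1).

∂G₁/∂x = 0
∂G₂/∂y = -40*y + 16
∂G₃/∂z = 9*y*z^2
∇·G = 9*y*z^2 - 40*y + 16
At (2, 1, 1): -15.

-15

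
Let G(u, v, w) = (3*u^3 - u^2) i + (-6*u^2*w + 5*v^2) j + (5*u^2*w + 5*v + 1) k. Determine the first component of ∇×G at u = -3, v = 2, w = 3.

59

(∇×G)_1 = ∂G₃/∂v − ∂G₂/∂w
= 5 − (-6*u^2)
= 6*u^2 + 5
At (-3, 2, 3): 59.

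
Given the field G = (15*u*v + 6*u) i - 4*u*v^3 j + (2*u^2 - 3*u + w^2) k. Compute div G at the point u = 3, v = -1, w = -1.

-47

∂G₁/∂u = 15*v + 6
∂G₂/∂v = -12*u*v^2
∂G₃/∂w = 2*w
∇·G = -12*u*v^2 + 15*v + 2*w + 6
At (3, -1, -1): -47.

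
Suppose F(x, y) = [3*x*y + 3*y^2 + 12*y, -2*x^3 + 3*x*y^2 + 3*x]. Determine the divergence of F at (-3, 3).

-45

∂F₁/∂x = 3*y
∂F₂/∂y = 6*x*y
∇·F = 6*x*y + 3*y
At (-3, 3): -45.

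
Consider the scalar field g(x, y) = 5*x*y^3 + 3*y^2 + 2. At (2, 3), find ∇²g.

∂²g/∂x² = 0
∂²g/∂y² = 6*(5*x*y + 1)
∇²g = 30*x*y + 6
At (2, 3): 186.

186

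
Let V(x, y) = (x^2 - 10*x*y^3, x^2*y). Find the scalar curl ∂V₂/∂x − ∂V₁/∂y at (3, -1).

∂V₂/∂x = 2*x*y
∂V₁/∂y = -30*x*y^2
Scalar curl = 30*x*y^2 + 2*x*y
At (3, -1): 84.

84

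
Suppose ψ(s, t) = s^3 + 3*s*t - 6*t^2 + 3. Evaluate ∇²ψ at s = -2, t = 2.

∂²ψ/∂s² = 6*s
∂²ψ/∂t² = -12
∇²ψ = 6*s - 12
At (-2, 2): -24.

-24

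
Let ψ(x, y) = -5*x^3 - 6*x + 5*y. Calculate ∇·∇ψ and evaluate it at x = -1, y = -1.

30

∂²ψ/∂x² = -30*x
∂²ψ/∂y² = 0
∇²ψ = -30*x
At (-1, -1): 30.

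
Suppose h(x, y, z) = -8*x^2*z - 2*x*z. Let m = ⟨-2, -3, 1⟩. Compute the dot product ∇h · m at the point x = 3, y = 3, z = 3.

222

∂h/∂x = -16*x*z - 2*z
∂h/∂y = 0
∂h/∂z = -8*x^2 - 2*x
∇h at (3, 3, 3) = (-150, 0, -78)
∇h · m = (-150)(-2) + (0)(-3) + (-78)(1) = 222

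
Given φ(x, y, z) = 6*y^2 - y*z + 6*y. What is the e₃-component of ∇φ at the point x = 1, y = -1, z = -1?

(∇φ)_3 = ∂φ/∂z = -y
At (1, -1, -1): 1.

1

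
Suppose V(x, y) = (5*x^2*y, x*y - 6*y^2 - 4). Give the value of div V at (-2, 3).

-98

∂V₁/∂x = 10*x*y
∂V₂/∂y = x - 12*y
∇·V = 10*x*y + x - 12*y
At (-2, 3): -98.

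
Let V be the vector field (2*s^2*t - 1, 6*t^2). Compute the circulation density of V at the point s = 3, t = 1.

-18

∂V₂/∂s = 0
∂V₁/∂t = 2*s^2
Scalar curl = -2*s^2
At (3, 1): -18.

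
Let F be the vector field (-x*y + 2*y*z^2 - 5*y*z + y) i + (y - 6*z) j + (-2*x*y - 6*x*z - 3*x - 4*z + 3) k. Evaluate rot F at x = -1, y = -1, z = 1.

(∇×F)₁ = ∂F₃/∂y − ∂F₂/∂z = -2*x + 6
(∇×F)₂ = ∂F₁/∂z − ∂F₃/∂x = 4*y*z - 3*y + 6*z + 3
(∇×F)₃ = ∂F₂/∂x − ∂F₁/∂y = x - 2*z^2 + 5*z - 1
∇×F = (-2*x + 6, 4*y*z - 3*y + 6*z + 3, x - 2*z^2 + 5*z - 1)
At (-1, -1, 1): (8, 8, 1).

(8, 8, 1)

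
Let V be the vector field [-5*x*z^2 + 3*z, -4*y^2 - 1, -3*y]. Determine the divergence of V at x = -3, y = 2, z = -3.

-61

∂V₁/∂x = -5*z^2
∂V₂/∂y = -8*y
∂V₃/∂z = 0
∇·V = -8*y - 5*z^2
At (-3, 2, -3): -61.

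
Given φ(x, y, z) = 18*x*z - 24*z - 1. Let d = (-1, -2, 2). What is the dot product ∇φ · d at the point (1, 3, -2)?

∂φ/∂x = 18*z
∂φ/∂y = 0
∂φ/∂z = 18*x - 24
∇φ at (1, 3, -2) = (-36, 0, -6)
∇φ · d = (-36)(-1) + (0)(-2) + (-6)(2) = 24

24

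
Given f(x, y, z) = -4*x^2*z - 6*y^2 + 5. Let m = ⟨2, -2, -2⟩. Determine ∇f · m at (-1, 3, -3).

32

∂f/∂x = -8*x*z
∂f/∂y = -12*y
∂f/∂z = -4*x^2
∇f at (-1, 3, -3) = (-24, -36, -4)
∇f · m = (-24)(2) + (-36)(-2) + (-4)(-2) = 32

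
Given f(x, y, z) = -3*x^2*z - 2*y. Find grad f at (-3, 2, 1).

∂f/∂x = -6*x*z
∂f/∂y = -2
∂f/∂z = -3*x^2
∇f = (-6*x*z, -2, -3*x^2)
At (-3, 2, 1): (18, -2, -27).

(18, -2, -27)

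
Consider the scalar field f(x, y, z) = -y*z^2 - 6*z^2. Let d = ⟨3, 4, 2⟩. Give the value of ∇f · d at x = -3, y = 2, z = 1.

∂f/∂x = 0
∂f/∂y = -z^2
∂f/∂z = -2*y*z - 12*z
∇f at (-3, 2, 1) = (0, -1, -16)
∇f · d = (0)(3) + (-1)(4) + (-16)(2) = -36

-36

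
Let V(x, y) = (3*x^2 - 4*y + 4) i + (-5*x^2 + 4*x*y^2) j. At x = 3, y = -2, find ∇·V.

-30

∂V₁/∂x = 6*x
∂V₂/∂y = 8*x*y
∇·V = 8*x*y + 6*x
At (3, -2): -30.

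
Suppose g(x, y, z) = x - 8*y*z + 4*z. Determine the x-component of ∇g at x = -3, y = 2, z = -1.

(∇g)_1 = ∂g/∂x = 1
At (-3, 2, -1): 1.

1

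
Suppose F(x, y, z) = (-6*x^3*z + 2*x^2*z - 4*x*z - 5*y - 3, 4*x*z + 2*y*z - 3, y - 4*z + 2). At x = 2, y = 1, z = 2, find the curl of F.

(∇×F)₁ = ∂F₃/∂y − ∂F₂/∂z = -4*x - 2*y + 1
(∇×F)₂ = ∂F₁/∂z − ∂F₃/∂x = -6*x^3 + 2*x^2 - 4*x
(∇×F)₃ = ∂F₂/∂x − ∂F₁/∂y = 4*z + 5
∇×F = (-4*x - 2*y + 1, -6*x^3 + 2*x^2 - 4*x, 4*z + 5)
At (2, 1, 2): (-9, -48, 13).

(-9, -48, 13)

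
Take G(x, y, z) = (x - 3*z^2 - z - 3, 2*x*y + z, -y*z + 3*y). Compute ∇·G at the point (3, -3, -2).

∂G₁/∂x = 1
∂G₂/∂y = 2*x
∂G₃/∂z = -y
∇·G = 2*x - y + 1
At (3, -3, -2): 10.

10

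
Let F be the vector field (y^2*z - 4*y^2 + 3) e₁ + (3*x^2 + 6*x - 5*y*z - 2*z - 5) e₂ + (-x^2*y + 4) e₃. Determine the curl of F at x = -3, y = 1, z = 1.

(-2, -5, -6)

(∇×F)₁ = ∂F₃/∂y − ∂F₂/∂z = -x^2 + 5*y + 2
(∇×F)₂ = ∂F₁/∂z − ∂F₃/∂x = 2*x*y + y^2
(∇×F)₃ = ∂F₂/∂x − ∂F₁/∂y = 6*x - 2*y*z + 8*y + 6
∇×F = (-x^2 + 5*y + 2, 2*x*y + y^2, 6*x - 2*y*z + 8*y + 6)
At (-3, 1, 1): (-2, -5, -6).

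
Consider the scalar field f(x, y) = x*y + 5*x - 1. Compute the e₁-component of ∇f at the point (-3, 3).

(∇f)_1 = ∂f/∂x = y + 5
At (-3, 3): 8.

8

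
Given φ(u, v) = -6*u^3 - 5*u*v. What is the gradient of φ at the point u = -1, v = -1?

∂φ/∂u = -18*u^2 - 5*v
∂φ/∂v = -5*u
∇φ = (-18*u^2 - 5*v, -5*u)
At (-1, -1): (-13, 5).

(-13, 5)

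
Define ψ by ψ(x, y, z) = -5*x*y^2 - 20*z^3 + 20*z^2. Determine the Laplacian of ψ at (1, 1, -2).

∂²ψ/∂x² = 0
∂²ψ/∂y² = -10*x
∂²ψ/∂z² = 40*(-3*z + 1)
∇²ψ = -10*x - 120*z + 40
At (1, 1, -2): 270.

270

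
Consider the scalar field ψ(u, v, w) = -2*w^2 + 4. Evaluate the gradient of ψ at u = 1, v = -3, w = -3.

(0, 0, 12)

∂ψ/∂u = 0
∂ψ/∂v = 0
∂ψ/∂w = -4*w
∇ψ = (0, 0, -4*w)
At (1, -3, -3): (0, 0, 12).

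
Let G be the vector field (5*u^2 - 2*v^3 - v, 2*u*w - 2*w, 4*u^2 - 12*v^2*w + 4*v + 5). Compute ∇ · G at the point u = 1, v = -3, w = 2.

-98

∂G₁/∂u = 10*u
∂G₂/∂v = 0
∂G₃/∂w = -12*v^2
∇·G = 10*u - 12*v^2
At (1, -3, 2): -98.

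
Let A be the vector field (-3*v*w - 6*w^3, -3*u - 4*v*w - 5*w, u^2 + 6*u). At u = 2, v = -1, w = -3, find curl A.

(1, -169, -12)

(∇×A)₁ = ∂A₃/∂v − ∂A₂/∂w = 4*v + 5
(∇×A)₂ = ∂A₁/∂w − ∂A₃/∂u = -2*u - 3*v - 18*w^2 - 6
(∇×A)₃ = ∂A₂/∂u − ∂A₁/∂v = 3*w - 3
∇×A = (4*v + 5, -2*u - 3*v - 18*w^2 - 6, 3*w - 3)
At (2, -1, -3): (1, -169, -12).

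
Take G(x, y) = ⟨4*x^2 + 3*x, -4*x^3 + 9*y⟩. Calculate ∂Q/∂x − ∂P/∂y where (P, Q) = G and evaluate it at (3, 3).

-108

∂G₂/∂x = -12*x^2
∂G₁/∂y = 0
Scalar curl = -12*x^2
At (3, 3): -108.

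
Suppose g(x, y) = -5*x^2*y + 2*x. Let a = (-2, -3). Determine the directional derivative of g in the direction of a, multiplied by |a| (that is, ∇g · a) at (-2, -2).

136

∂g/∂x = -10*x*y + 2
∂g/∂y = -5*x^2
∇g at (-2, -2) = (-38, -20)
∇g · a = (-38)(-2) + (-20)(-3) = 136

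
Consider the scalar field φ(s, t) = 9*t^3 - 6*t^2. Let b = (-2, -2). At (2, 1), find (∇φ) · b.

∂φ/∂s = 0
∂φ/∂t = 27*t^2 - 12*t
∇φ at (2, 1) = (0, 15)
∇φ · b = (0)(-2) + (15)(-2) = -30

-30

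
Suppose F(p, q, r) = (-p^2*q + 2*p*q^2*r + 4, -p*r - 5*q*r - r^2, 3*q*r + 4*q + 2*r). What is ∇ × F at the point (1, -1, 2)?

(∇×F)₁ = ∂F₃/∂q − ∂F₂/∂r = p + 5*q + 5*r + 4
(∇×F)₂ = ∂F₁/∂r − ∂F₃/∂p = 2*p*q^2
(∇×F)₃ = ∂F₂/∂p − ∂F₁/∂q = p^2 - 4*p*q*r - r
∇×F = (p + 5*q + 5*r + 4, 2*p*q^2, p^2 - 4*p*q*r - r)
At (1, -1, 2): (10, 2, 7).

(10, 2, 7)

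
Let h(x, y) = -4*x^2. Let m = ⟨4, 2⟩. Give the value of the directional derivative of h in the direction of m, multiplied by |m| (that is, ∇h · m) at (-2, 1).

64

∂h/∂x = -8*x
∂h/∂y = 0
∇h at (-2, 1) = (16, 0)
∇h · m = (16)(4) + (0)(2) = 64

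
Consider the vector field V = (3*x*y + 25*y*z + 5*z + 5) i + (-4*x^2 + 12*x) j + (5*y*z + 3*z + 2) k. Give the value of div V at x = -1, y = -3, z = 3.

∂V₁/∂x = 3*y
∂V₂/∂y = 0
∂V₃/∂z = 5*y + 3
∇·V = 8*y + 3
At (-1, -3, 3): -21.

-21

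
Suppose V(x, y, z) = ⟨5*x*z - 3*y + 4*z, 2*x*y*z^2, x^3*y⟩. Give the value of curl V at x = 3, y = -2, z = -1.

(∇×V)₁ = ∂V₃/∂y − ∂V₂/∂z = x^3 - 4*x*y*z
(∇×V)₂ = ∂V₁/∂z − ∂V₃/∂x = -3*x^2*y + 5*x + 4
(∇×V)₃ = ∂V₂/∂x − ∂V₁/∂y = 2*y*z^2 + 3
∇×V = (x^3 - 4*x*y*z, -3*x^2*y + 5*x + 4, 2*y*z^2 + 3)
At (3, -2, -1): (3, 73, -1).

(3, 73, -1)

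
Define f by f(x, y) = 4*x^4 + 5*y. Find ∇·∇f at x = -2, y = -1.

∂²f/∂x² = 48*x^2
∂²f/∂y² = 0
∇²f = 48*x^2
At (-2, -1): 192.

192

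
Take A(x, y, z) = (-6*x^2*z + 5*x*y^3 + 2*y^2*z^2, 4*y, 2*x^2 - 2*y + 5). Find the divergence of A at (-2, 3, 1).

∂A₁/∂x = -12*x*z + 5*y^3
∂A₂/∂y = 4
∂A₃/∂z = 0
∇·A = -12*x*z + 5*y^3 + 4
At (-2, 3, 1): 163.

163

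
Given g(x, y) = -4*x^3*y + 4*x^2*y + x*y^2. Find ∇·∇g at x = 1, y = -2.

∂²g/∂x² = 8*y*(-3*x + 1)
∂²g/∂y² = 2*x
∇²g = -24*x*y + 2*x + 8*y
At (1, -2): 34.

34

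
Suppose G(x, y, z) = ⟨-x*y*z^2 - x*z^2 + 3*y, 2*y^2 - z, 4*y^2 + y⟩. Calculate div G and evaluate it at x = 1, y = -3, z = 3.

6

∂G₁/∂x = -y*z^2 - z^2
∂G₂/∂y = 4*y
∂G₃/∂z = 0
∇·G = -y*z^2 + 4*y - z^2
At (1, -3, 3): 6.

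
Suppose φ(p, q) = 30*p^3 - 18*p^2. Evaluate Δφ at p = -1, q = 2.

-216

∂²φ/∂p² = 36*(5*p - 1)
∂²φ/∂q² = 0
∇²φ = 180*p - 36
At (-1, 2): -216.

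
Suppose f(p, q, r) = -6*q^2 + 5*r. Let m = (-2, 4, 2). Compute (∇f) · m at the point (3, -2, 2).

∂f/∂p = 0
∂f/∂q = -12*q
∂f/∂r = 5
∇f at (3, -2, 2) = (0, 24, 5)
∇f · m = (0)(-2) + (24)(4) + (5)(2) = 106

106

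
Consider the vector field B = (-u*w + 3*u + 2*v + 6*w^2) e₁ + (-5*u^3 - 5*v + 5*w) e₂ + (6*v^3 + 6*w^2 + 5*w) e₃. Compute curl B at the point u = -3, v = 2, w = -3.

(67, -33, -137)

(∇×B)₁ = ∂B₃/∂v − ∂B₂/∂w = 18*v^2 - 5
(∇×B)₂ = ∂B₁/∂w − ∂B₃/∂u = -u + 12*w
(∇×B)₃ = ∂B₂/∂u − ∂B₁/∂v = -15*u^2 - 2
∇×B = (18*v^2 - 5, -u + 12*w, -15*u^2 - 2)
At (-3, 2, -3): (67, -33, -137).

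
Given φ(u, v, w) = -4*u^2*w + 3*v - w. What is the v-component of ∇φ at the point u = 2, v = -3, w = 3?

(∇φ)_2 = ∂φ/∂v = 3
At (2, -3, 3): 3.

3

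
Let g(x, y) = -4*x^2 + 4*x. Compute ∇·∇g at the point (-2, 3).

-8

∂²g/∂x² = -8
∂²g/∂y² = 0
∇²g = -8
At (-2, 3): -8.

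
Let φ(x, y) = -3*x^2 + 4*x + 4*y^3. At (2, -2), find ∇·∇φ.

∂²φ/∂x² = -6
∂²φ/∂y² = 24*y
∇²φ = 24*y - 6
At (2, -2): -54.

-54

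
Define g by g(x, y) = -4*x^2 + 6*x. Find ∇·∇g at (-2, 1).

∂²g/∂x² = -8
∂²g/∂y² = 0
∇²g = -8
At (-2, 1): -8.

-8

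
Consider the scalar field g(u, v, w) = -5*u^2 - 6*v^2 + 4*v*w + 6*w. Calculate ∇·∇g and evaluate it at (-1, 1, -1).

∂²g/∂u² = -10
∂²g/∂v² = -12
∂²g/∂w² = 0
∇²g = -22
At (-1, 1, -1): -22.

-22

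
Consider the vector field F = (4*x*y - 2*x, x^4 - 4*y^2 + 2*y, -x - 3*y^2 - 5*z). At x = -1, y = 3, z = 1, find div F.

-17

∂F₁/∂x = 4*y - 2
∂F₂/∂y = -8*y + 2
∂F₃/∂z = -5
∇·F = -4*y - 5
At (-1, 3, 1): -17.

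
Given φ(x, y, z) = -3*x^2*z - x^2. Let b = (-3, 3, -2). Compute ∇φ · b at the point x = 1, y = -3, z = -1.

-6

∂φ/∂x = -6*x*z - 2*x
∂φ/∂y = 0
∂φ/∂z = -3*x^2
∇φ at (1, -3, -1) = (4, 0, -3)
∇φ · b = (4)(-3) + (0)(3) + (-3)(-2) = -6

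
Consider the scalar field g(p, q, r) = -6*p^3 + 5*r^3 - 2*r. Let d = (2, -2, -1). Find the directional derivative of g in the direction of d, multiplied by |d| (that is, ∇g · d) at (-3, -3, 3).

-457

∂g/∂p = -18*p^2
∂g/∂q = 0
∂g/∂r = 15*r^2 - 2
∇g at (-3, -3, 3) = (-162, 0, 133)
∇g · d = (-162)(2) + (0)(-2) + (133)(-1) = -457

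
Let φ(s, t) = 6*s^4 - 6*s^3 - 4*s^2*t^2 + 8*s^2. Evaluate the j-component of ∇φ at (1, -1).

8

(∇φ)_2 = ∂φ/∂t = -8*s^2*t
At (1, -1): 8.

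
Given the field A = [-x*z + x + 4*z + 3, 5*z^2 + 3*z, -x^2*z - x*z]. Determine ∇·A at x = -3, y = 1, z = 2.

-7

∂A₁/∂x = -z + 1
∂A₂/∂y = 0
∂A₃/∂z = -x^2 - x
∇·A = -x^2 - x - z + 1
At (-3, 1, 2): -7.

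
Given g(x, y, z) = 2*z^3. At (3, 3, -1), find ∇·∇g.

∂²g/∂x² = 0
∂²g/∂y² = 0
∂²g/∂z² = 12*z
∇²g = 12*z
At (3, 3, -1): -12.

-12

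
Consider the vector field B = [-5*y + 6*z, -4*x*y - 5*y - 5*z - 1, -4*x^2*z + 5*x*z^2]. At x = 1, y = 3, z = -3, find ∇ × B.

(∇×B)₁ = ∂B₃/∂y − ∂B₂/∂z = 5
(∇×B)₂ = ∂B₁/∂z − ∂B₃/∂x = 8*x*z - 5*z^2 + 6
(∇×B)₃ = ∂B₂/∂x − ∂B₁/∂y = -4*y + 5
∇×B = (5, 8*x*z - 5*z^2 + 6, -4*y + 5)
At (1, 3, -3): (5, -63, -7).

(5, -63, -7)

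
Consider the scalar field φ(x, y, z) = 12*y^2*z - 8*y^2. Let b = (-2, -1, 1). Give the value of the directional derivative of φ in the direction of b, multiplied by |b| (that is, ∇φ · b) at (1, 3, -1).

228

∂φ/∂x = 0
∂φ/∂y = 24*y*z - 16*y
∂φ/∂z = 12*y^2
∇φ at (1, 3, -1) = (0, -120, 108)
∇φ · b = (0)(-2) + (-120)(-1) + (108)(1) = 228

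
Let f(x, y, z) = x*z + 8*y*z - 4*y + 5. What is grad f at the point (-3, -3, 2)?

∂f/∂x = z
∂f/∂y = 8*z - 4
∂f/∂z = x + 8*y
∇f = (z, 8*z - 4, x + 8*y)
At (-3, -3, 2): (2, 12, -27).

(2, 12, -27)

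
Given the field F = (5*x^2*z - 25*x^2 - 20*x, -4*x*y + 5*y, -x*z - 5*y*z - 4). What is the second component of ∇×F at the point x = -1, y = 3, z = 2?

7

(∇×F)_2 = ∂F₁/∂z − ∂F₃/∂x
= 5*x^2 − (-z)
= 5*x^2 + z
At (-1, 3, 2): 7.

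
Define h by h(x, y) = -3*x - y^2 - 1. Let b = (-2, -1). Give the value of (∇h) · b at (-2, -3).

0

∂h/∂x = -3
∂h/∂y = -2*y
∇h at (-2, -3) = (-3, 6)
∇h · b = (-3)(-2) + (6)(-1) = 0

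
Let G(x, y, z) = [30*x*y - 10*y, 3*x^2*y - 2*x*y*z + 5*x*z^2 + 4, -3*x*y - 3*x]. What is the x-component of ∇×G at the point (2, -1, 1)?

(∇×G)_1 = ∂G₃/∂y − ∂G₂/∂z
= -3*x − (-2*x*y + 10*x*z)
= 2*x*y - 10*x*z - 3*x
At (2, -1, 1): -30.

-30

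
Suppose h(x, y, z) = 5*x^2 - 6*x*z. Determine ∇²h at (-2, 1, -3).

∂²h/∂x² = 10
∂²h/∂y² = 0
∂²h/∂z² = 0
∇²h = 10
At (-2, 1, -3): 10.

10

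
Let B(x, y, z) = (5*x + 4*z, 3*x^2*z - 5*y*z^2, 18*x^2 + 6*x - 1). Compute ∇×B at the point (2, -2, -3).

(48, -74, -36)

(∇×B)₁ = ∂B₃/∂y − ∂B₂/∂z = -3*x^2 + 10*y*z
(∇×B)₂ = ∂B₁/∂z − ∂B₃/∂x = -36*x - 2
(∇×B)₃ = ∂B₂/∂x − ∂B₁/∂y = 6*x*z
∇×B = (-3*x^2 + 10*y*z, -36*x - 2, 6*x*z)
At (2, -2, -3): (48, -74, -36).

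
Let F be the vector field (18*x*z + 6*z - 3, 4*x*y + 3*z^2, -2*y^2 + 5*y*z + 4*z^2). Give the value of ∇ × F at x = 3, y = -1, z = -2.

(6, 60, -4)

(∇×F)₁ = ∂F₃/∂y − ∂F₂/∂z = -4*y - z
(∇×F)₂ = ∂F₁/∂z − ∂F₃/∂x = 18*x + 6
(∇×F)₃ = ∂F₂/∂x − ∂F₁/∂y = 4*y
∇×F = (-4*y - z, 18*x + 6, 4*y)
At (3, -1, -2): (6, 60, -4).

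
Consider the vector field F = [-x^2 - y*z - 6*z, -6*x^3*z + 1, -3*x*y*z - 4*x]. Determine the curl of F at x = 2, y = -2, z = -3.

(66, 18, 213)

(∇×F)₁ = ∂F₃/∂y − ∂F₂/∂z = 6*x^3 - 3*x*z
(∇×F)₂ = ∂F₁/∂z − ∂F₃/∂x = 3*y*z - y - 2
(∇×F)₃ = ∂F₂/∂x − ∂F₁/∂y = -18*x^2*z + z
∇×F = (6*x^3 - 3*x*z, 3*y*z - y - 2, -18*x^2*z + z)
At (2, -2, -3): (66, 18, 213).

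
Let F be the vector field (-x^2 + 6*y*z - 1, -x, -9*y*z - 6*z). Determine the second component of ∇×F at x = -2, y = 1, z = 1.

(∇×F)_2 = ∂F₁/∂z − ∂F₃/∂x
= 6*y − (0)
= 6*y
At (-2, 1, 1): 6.

6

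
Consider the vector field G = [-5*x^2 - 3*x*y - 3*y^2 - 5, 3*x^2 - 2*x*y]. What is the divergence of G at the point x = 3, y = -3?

-27

∂G₁/∂x = -10*x - 3*y
∂G₂/∂y = -2*x
∇·G = -12*x - 3*y
At (3, -3): -27.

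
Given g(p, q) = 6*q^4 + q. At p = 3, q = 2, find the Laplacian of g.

288

∂²g/∂p² = 0
∂²g/∂q² = 72*q^2
∇²g = 72*q^2
At (3, 2): 288.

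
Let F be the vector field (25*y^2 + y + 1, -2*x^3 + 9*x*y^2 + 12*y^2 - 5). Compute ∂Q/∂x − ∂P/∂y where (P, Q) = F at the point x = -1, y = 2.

-71

∂F₂/∂x = -6*x^2 + 9*y^2
∂F₁/∂y = 50*y + 1
Scalar curl = -6*x^2 + 9*y^2 - 50*y - 1
At (-1, 2): -71.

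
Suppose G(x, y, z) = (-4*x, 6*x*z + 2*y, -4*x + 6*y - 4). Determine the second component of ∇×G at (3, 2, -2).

(∇×G)_2 = ∂G₁/∂z − ∂G₃/∂x
= 0 − (-4)
= 4
At (3, 2, -2): 4.

4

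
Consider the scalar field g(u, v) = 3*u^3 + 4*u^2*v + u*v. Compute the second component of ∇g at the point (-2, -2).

14

(∇g)_2 = ∂g/∂v = 4*u^2 + u
At (-2, -2): 14.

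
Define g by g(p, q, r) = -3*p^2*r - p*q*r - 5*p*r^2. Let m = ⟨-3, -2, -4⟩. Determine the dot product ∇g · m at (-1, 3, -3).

288

∂g/∂p = -6*p*r - q*r - 5*r^2
∂g/∂q = -p*r
∂g/∂r = -3*p^2 - p*q - 10*p*r
∇g at (-1, 3, -3) = (-54, -3, -30)
∇g · m = (-54)(-3) + (-3)(-2) + (-30)(-4) = 288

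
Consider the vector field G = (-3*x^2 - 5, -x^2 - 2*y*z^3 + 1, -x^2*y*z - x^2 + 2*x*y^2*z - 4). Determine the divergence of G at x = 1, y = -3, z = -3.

69

∂G₁/∂x = -6*x
∂G₂/∂y = -2*z^3
∂G₃/∂z = -x^2*y + 2*x*y^2
∇·G = -x^2*y + 2*x*y^2 - 6*x - 2*z^3
At (1, -3, -3): 69.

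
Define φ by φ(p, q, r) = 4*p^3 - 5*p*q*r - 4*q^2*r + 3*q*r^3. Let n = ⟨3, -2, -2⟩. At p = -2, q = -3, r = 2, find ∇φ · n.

∂φ/∂p = 12*p^2 - 5*q*r
∂φ/∂q = -5*p*r - 8*q*r + 3*r^3
∂φ/∂r = -5*p*q - 4*q^2 + 9*q*r^2
∇φ at (-2, -3, 2) = (78, 92, -174)
∇φ · n = (78)(3) + (92)(-2) + (-174)(-2) = 398

398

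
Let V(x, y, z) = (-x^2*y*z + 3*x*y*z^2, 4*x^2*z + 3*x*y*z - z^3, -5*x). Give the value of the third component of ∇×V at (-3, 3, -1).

(∇×V)_3 = ∂V₂/∂x − ∂V₁/∂y
= 8*x*z + 3*y*z − (-x^2*z + 3*x*z^2)
= x^2*z - 3*x*z^2 + 8*x*z + 3*y*z
At (-3, 3, -1): 15.

15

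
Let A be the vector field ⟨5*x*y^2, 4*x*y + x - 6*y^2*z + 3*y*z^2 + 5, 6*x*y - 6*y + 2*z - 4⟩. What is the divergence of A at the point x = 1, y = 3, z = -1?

90

∂A₁/∂x = 5*y^2
∂A₂/∂y = 4*x - 12*y*z + 3*z^2
∂A₃/∂z = 2
∇·A = 4*x + 5*y^2 - 12*y*z + 3*z^2 + 2
At (1, 3, -1): 90.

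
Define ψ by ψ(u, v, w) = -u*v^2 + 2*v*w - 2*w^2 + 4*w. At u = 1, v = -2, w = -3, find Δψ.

-6

∂²ψ/∂u² = 0
∂²ψ/∂v² = -2*u
∂²ψ/∂w² = -4
∇²ψ = -2*u - 4
At (1, -2, -3): -6.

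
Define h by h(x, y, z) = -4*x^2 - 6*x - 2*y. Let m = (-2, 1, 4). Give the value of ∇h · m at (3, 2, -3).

∂h/∂x = -8*x - 6
∂h/∂y = -2
∂h/∂z = 0
∇h at (3, 2, -3) = (-30, -2, 0)
∇h · m = (-30)(-2) + (-2)(1) + (0)(4) = 58

58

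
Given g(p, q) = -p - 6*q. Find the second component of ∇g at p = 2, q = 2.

(∇g)_2 = ∂g/∂q = -6
At (2, 2): -6.

-6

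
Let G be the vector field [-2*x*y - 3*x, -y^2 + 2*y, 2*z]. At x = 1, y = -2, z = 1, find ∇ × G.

(0, 0, 2)

(∇×G)₁ = ∂G₃/∂y − ∂G₂/∂z = 0
(∇×G)₂ = ∂G₁/∂z − ∂G₃/∂x = 0
(∇×G)₃ = ∂G₂/∂x − ∂G₁/∂y = 2*x
∇×G = (0, 0, 2*x)
At (1, -2, 1): (0, 0, 2).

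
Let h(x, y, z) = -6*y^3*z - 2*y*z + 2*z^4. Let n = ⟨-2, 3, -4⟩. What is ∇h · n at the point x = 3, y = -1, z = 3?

∂h/∂x = 0
∂h/∂y = -18*y^2*z - 2*z
∂h/∂z = -6*y^3 - 2*y + 8*z^3
∇h at (3, -1, 3) = (0, -60, 224)
∇h · n = (0)(-2) + (-60)(3) + (224)(-4) = -1076

-1076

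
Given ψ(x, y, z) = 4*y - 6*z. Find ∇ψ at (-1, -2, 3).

(0, 4, -6)

∂ψ/∂x = 0
∂ψ/∂y = 4
∂ψ/∂z = -6
∇ψ = (0, 4, -6)
At (-1, -2, 3): (0, 4, -6).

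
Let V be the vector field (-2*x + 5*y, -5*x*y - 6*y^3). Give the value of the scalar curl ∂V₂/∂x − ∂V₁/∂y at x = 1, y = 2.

∂V₂/∂x = -5*y
∂V₁/∂y = 5
Scalar curl = -5*y - 5
At (1, 2): -15.

-15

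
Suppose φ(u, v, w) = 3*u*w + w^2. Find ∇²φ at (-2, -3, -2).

∂²φ/∂u² = 0
∂²φ/∂v² = 0
∂²φ/∂w² = 2
∇²φ = 2
At (-2, -3, -2): 2.

2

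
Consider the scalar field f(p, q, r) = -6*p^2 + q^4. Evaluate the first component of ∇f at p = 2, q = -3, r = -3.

-24

(∇f)_1 = ∂f/∂p = -12*p
At (2, -3, -3): -24.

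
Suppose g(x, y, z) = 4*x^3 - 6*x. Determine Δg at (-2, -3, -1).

∂²g/∂x² = 24*x
∂²g/∂y² = 0
∂²g/∂z² = 0
∇²g = 24*x
At (-2, -3, -1): -48.

-48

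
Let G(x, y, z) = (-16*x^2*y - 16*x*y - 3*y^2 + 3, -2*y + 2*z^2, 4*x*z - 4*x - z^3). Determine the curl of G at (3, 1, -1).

(∇×G)₁ = ∂G₃/∂y − ∂G₂/∂z = -4*z
(∇×G)₂ = ∂G₁/∂z − ∂G₃/∂x = -4*z + 4
(∇×G)₃ = ∂G₂/∂x − ∂G₁/∂y = 16*x^2 + 16*x + 6*y
∇×G = (-4*z, -4*z + 4, 16*x^2 + 16*x + 6*y)
At (3, 1, -1): (4, 8, 198).

(4, 8, 198)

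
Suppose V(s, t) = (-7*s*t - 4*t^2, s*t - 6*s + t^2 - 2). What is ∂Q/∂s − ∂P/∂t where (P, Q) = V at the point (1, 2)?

19

∂V₂/∂s = t - 6
∂V₁/∂t = -7*s - 8*t
Scalar curl = 7*s + 9*t - 6
At (1, 2): 19.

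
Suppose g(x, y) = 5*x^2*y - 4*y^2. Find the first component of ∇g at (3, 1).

30

(∇g)_1 = ∂g/∂x = 10*x*y
At (3, 1): 30.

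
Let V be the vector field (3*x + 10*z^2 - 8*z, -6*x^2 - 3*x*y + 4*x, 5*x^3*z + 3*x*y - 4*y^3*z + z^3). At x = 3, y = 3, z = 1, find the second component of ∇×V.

-132

(∇×V)_2 = ∂V₁/∂z − ∂V₃/∂x
= 20*z - 8 − (15*x^2*z + 3*y)
= -15*x^2*z - 3*y + 20*z - 8
At (3, 3, 1): -132.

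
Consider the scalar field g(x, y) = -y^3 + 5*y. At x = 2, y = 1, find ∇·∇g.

-6

∂²g/∂x² = 0
∂²g/∂y² = -6*y
∇²g = -6*y
At (2, 1): -6.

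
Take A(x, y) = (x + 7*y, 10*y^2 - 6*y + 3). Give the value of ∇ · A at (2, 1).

∂A₁/∂x = 1
∂A₂/∂y = 20*y - 6
∇·A = 20*y - 5
At (2, 1): 15.

15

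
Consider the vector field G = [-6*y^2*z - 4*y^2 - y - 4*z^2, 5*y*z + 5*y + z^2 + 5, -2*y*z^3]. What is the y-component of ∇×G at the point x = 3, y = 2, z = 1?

-32

(∇×G)_2 = ∂G₁/∂z − ∂G₃/∂x
= -6*y^2 - 8*z − (0)
= -6*y^2 - 8*z
At (3, 2, 1): -32.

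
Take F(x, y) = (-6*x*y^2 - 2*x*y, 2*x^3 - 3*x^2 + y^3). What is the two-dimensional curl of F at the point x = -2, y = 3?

-40

∂F₂/∂x = 6*x^2 - 6*x
∂F₁/∂y = -12*x*y - 2*x
Scalar curl = 6*x^2 + 12*x*y - 4*x
At (-2, 3): -40.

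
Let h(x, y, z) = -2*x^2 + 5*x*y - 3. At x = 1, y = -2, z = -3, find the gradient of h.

∂h/∂x = -4*x + 5*y
∂h/∂y = 5*x
∂h/∂z = 0
∇h = (-4*x + 5*y, 5*x, 0)
At (1, -2, -3): (-14, 5, 0).

(-14, 5, 0)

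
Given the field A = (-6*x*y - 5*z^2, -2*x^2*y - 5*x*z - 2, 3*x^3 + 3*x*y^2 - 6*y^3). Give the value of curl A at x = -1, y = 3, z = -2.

(-185, -16, 16)

(∇×A)₁ = ∂A₃/∂y − ∂A₂/∂z = 6*x*y + 5*x - 18*y^2
(∇×A)₂ = ∂A₁/∂z − ∂A₃/∂x = -9*x^2 - 3*y^2 - 10*z
(∇×A)₃ = ∂A₂/∂x − ∂A₁/∂y = -4*x*y + 6*x - 5*z
∇×A = (6*x*y + 5*x - 18*y^2, -9*x^2 - 3*y^2 - 10*z, -4*x*y + 6*x - 5*z)
At (-1, 3, -2): (-185, -16, 16).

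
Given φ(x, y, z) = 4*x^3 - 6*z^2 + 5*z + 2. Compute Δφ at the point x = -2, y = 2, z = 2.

-60

∂²φ/∂x² = 24*x
∂²φ/∂y² = 0
∂²φ/∂z² = -12
∇²φ = 24*x - 12
At (-2, 2, 2): -60.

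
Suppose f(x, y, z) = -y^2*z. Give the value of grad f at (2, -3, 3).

∂f/∂x = 0
∂f/∂y = -2*y*z
∂f/∂z = -y^2
∇f = (0, -2*y*z, -y^2)
At (2, -3, 3): (0, 18, -9).

(0, 18, -9)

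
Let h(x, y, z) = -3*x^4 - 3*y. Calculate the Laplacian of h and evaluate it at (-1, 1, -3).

∂²h/∂x² = -36*x^2
∂²h/∂y² = 0
∂²h/∂z² = 0
∇²h = -36*x^2
At (-1, 1, -3): -36.

-36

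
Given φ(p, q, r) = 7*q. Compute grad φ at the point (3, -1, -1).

(0, 7, 0)

∂φ/∂p = 0
∂φ/∂q = 7
∂φ/∂r = 0
∇φ = (0, 7, 0)
At (3, -1, -1): (0, 7, 0).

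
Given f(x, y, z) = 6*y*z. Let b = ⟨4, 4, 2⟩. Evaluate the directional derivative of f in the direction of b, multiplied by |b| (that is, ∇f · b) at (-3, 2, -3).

∂f/∂x = 0
∂f/∂y = 6*z
∂f/∂z = 6*y
∇f at (-3, 2, -3) = (0, -18, 12)
∇f · b = (0)(4) + (-18)(4) + (12)(2) = -48

-48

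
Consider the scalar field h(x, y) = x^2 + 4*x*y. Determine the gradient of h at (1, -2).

∂h/∂x = 2*x + 4*y
∂h/∂y = 4*x
∇h = (2*x + 4*y, 4*x)
At (1, -2): (-6, 4).

(-6, 4)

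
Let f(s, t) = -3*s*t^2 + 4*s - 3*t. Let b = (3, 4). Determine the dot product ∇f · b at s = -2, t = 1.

39

∂f/∂s = -3*t^2 + 4
∂f/∂t = -6*s*t - 3
∇f at (-2, 1) = (1, 9)
∇f · b = (1)(3) + (9)(4) = 39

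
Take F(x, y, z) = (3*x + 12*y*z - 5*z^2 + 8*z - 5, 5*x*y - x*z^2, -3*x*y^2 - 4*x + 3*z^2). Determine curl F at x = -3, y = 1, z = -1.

(24, 37, 16)

(∇×F)₁ = ∂F₃/∂y − ∂F₂/∂z = -6*x*y + 2*x*z
(∇×F)₂ = ∂F₁/∂z − ∂F₃/∂x = 3*y^2 + 12*y - 10*z + 12
(∇×F)₃ = ∂F₂/∂x − ∂F₁/∂y = 5*y - z^2 - 12*z
∇×F = (-6*x*y + 2*x*z, 3*y^2 + 12*y - 10*z + 12, 5*y - z^2 - 12*z)
At (-3, 1, -1): (24, 37, 16).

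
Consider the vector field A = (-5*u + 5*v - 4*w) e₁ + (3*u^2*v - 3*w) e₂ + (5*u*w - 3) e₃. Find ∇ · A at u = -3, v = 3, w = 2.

7

∂A₁/∂u = -5
∂A₂/∂v = 3*u^2
∂A₃/∂w = 5*u
∇·A = 3*u^2 + 5*u - 5
At (-3, 3, 2): 7.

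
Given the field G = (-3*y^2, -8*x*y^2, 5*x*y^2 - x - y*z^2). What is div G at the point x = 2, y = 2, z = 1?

-68

∂G₁/∂x = 0
∂G₂/∂y = -16*x*y
∂G₃/∂z = -2*y*z
∇·G = -16*x*y - 2*y*z
At (2, 2, 1): -68.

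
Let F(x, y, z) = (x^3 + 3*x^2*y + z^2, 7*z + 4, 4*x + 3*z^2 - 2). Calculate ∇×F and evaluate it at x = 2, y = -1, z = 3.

(-7, 2, -12)

(∇×F)₁ = ∂F₃/∂y − ∂F₂/∂z = -7
(∇×F)₂ = ∂F₁/∂z − ∂F₃/∂x = 2*z - 4
(∇×F)₃ = ∂F₂/∂x − ∂F₁/∂y = -3*x^2
∇×F = (-7, 2*z - 4, -3*x^2)
At (2, -1, 3): (-7, 2, -12).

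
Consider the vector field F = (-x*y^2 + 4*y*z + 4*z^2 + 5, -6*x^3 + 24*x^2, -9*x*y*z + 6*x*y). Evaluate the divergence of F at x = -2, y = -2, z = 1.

-40

∂F₁/∂x = -y^2
∂F₂/∂y = 0
∂F₃/∂z = -9*x*y
∇·F = -9*x*y - y^2
At (-2, -2, 1): -40.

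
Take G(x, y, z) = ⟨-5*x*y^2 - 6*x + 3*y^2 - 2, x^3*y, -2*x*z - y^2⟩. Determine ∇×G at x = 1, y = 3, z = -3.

(∇×G)₁ = ∂G₃/∂y − ∂G₂/∂z = -2*y
(∇×G)₂ = ∂G₁/∂z − ∂G₃/∂x = 2*z
(∇×G)₃ = ∂G₂/∂x − ∂G₁/∂y = 3*x^2*y + 10*x*y - 6*y
∇×G = (-2*y, 2*z, 3*x^2*y + 10*x*y - 6*y)
At (1, 3, -3): (-6, -6, 21).

(-6, -6, 21)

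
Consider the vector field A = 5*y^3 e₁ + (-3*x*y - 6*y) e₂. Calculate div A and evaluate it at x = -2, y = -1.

0

∂A₁/∂x = 0
∂A₂/∂y = -3*x - 6
∇·A = -3*x - 6
At (-2, -1): 0.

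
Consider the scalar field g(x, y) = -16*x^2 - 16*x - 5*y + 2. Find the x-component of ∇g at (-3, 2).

(∇g)_1 = ∂g/∂x = -32*x - 16
At (-3, 2): 80.

80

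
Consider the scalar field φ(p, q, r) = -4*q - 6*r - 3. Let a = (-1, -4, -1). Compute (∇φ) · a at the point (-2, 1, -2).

22

∂φ/∂p = 0
∂φ/∂q = -4
∂φ/∂r = -6
∇φ at (-2, 1, -2) = (0, -4, -6)
∇φ · a = (0)(-1) + (-4)(-4) + (-6)(-1) = 22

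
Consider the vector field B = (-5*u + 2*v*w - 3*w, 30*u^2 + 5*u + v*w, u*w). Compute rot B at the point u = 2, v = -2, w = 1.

(∇×B)₁ = ∂B₃/∂v − ∂B₂/∂w = -v
(∇×B)₂ = ∂B₁/∂w − ∂B₃/∂u = 2*v - w - 3
(∇×B)₃ = ∂B₂/∂u − ∂B₁/∂v = 60*u - 2*w + 5
∇×B = (-v, 2*v - w - 3, 60*u - 2*w + 5)
At (2, -2, 1): (2, -8, 123).

(2, -8, 123)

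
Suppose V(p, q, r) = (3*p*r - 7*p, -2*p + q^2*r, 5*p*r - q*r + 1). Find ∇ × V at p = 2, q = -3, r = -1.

(-8, 11, -2)

(∇×V)₁ = ∂V₃/∂q − ∂V₂/∂r = -q^2 - r
(∇×V)₂ = ∂V₁/∂r − ∂V₃/∂p = 3*p - 5*r
(∇×V)₃ = ∂V₂/∂p − ∂V₁/∂q = -2
∇×V = (-q^2 - r, 3*p - 5*r, -2)
At (2, -3, -1): (-8, 11, -2).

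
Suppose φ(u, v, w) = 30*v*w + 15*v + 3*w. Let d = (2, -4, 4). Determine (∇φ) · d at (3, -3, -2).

∂φ/∂u = 0
∂φ/∂v = 30*w + 15
∂φ/∂w = 30*v + 3
∇φ at (3, -3, -2) = (0, -45, -87)
∇φ · d = (0)(2) + (-45)(-4) + (-87)(4) = -168

-168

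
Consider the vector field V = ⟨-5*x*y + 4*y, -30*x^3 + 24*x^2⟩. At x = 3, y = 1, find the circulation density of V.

-655

∂V₂/∂x = -90*x^2 + 48*x
∂V₁/∂y = -5*x + 4
Scalar curl = -90*x^2 + 53*x - 4
At (3, 1): -655.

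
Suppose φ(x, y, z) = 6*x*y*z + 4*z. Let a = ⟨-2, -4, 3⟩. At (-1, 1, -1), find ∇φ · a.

∂φ/∂x = 6*y*z
∂φ/∂y = 6*x*z
∂φ/∂z = 6*x*y + 4
∇φ at (-1, 1, -1) = (-6, 6, -2)
∇φ · a = (-6)(-2) + (6)(-4) + (-2)(3) = -18

-18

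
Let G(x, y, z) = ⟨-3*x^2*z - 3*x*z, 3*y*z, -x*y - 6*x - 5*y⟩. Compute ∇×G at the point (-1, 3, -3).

(-13, 9, 0)

(∇×G)₁ = ∂G₃/∂y − ∂G₂/∂z = -x - 3*y - 5
(∇×G)₂ = ∂G₁/∂z − ∂G₃/∂x = -3*x^2 - 3*x + y + 6
(∇×G)₃ = ∂G₂/∂x − ∂G₁/∂y = 0
∇×G = (-x - 3*y - 5, -3*x^2 - 3*x + y + 6, 0)
At (-1, 3, -3): (-13, 9, 0).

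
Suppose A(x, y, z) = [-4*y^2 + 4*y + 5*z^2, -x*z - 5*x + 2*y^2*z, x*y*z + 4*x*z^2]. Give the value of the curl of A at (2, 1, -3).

(∇×A)₁ = ∂A₃/∂y − ∂A₂/∂z = x*z + x - 2*y^2
(∇×A)₂ = ∂A₁/∂z − ∂A₃/∂x = -y*z - 4*z^2 + 10*z
(∇×A)₃ = ∂A₂/∂x − ∂A₁/∂y = 8*y - z - 9
∇×A = (x*z + x - 2*y^2, -y*z - 4*z^2 + 10*z, 8*y - z - 9)
At (2, 1, -3): (-6, -63, 2).

(-6, -63, 2)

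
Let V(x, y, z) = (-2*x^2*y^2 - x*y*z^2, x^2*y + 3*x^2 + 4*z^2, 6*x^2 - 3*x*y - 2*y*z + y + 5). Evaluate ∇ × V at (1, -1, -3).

(∇×V)₁ = ∂V₃/∂y − ∂V₂/∂z = -3*x - 10*z + 1
(∇×V)₂ = ∂V₁/∂z − ∂V₃/∂x = -2*x*y*z - 12*x + 3*y
(∇×V)₃ = ∂V₂/∂x − ∂V₁/∂y = 4*x^2*y + 2*x*y + x*z^2 + 6*x
∇×V = (-3*x - 10*z + 1, -2*x*y*z - 12*x + 3*y, 4*x^2*y + 2*x*y + x*z^2 + 6*x)
At (1, -1, -3): (28, -21, 9).

(28, -21, 9)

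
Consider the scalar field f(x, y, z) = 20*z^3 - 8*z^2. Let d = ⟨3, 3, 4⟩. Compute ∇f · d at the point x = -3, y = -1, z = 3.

1968

∂f/∂x = 0
∂f/∂y = 0
∂f/∂z = 60*z^2 - 16*z
∇f at (-3, -1, 3) = (0, 0, 492)
∇f · d = (0)(3) + (0)(3) + (492)(4) = 1968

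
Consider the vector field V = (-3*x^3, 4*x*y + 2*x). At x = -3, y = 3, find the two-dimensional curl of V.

∂V₂/∂x = 4*y + 2
∂V₁/∂y = 0
Scalar curl = 4*y + 2
At (-3, 3): 14.

14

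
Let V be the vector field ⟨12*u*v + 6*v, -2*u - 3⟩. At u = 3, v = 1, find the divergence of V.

∂V₁/∂u = 12*v
∂V₂/∂v = 0
∇·V = 12*v
At (3, 1): 12.

12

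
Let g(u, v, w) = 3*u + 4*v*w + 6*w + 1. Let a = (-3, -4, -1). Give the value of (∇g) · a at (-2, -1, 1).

-27

∂g/∂u = 3
∂g/∂v = 4*w
∂g/∂w = 4*v + 6
∇g at (-2, -1, 1) = (3, 4, 2)
∇g · a = (3)(-3) + (4)(-4) + (2)(-1) = -27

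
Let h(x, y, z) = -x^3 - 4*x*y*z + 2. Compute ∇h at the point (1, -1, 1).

∂h/∂x = -3*x^2 - 4*y*z
∂h/∂y = -4*x*z
∂h/∂z = -4*x*y
∇h = (-3*x^2 - 4*y*z, -4*x*z, -4*x*y)
At (1, -1, 1): (1, -4, 4).

(1, -4, 4)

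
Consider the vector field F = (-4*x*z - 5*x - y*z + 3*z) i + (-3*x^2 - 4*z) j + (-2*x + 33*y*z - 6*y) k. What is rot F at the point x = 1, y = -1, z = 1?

(31, 2, -5)

(∇×F)₁ = ∂F₃/∂y − ∂F₂/∂z = 33*z - 2
(∇×F)₂ = ∂F₁/∂z − ∂F₃/∂x = -4*x - y + 5
(∇×F)₃ = ∂F₂/∂x − ∂F₁/∂y = -6*x + z
∇×F = (33*z - 2, -4*x - y + 5, -6*x + z)
At (1, -1, 1): (31, 2, -5).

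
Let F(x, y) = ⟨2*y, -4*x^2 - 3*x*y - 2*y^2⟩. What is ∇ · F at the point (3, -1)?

-5

∂F₁/∂x = 0
∂F₂/∂y = -3*x - 4*y
∇·F = -3*x - 4*y
At (3, -1): -5.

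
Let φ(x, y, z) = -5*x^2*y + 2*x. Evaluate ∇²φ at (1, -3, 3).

30

∂²φ/∂x² = -10*y
∂²φ/∂y² = 0
∂²φ/∂z² = 0
∇²φ = -10*y
At (1, -3, 3): 30.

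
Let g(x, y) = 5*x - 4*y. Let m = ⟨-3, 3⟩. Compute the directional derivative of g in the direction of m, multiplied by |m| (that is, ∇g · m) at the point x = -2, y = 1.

∂g/∂x = 5
∂g/∂y = -4
∇g at (-2, 1) = (5, -4)
∇g · m = (5)(-3) + (-4)(3) = -27

-27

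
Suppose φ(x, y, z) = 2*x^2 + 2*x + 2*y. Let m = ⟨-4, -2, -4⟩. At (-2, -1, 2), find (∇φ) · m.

20

∂φ/∂x = 4*x + 2
∂φ/∂y = 2
∂φ/∂z = 0
∇φ at (-2, -1, 2) = (-6, 2, 0)
∇φ · m = (-6)(-4) + (2)(-2) + (0)(-4) = 20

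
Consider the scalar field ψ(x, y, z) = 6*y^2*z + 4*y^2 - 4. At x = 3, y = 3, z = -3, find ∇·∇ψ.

∂²ψ/∂x² = 0
∂²ψ/∂y² = 4*(3*z + 2)
∂²ψ/∂z² = 0
∇²ψ = 12*z + 8
At (3, 3, -3): -28.

-28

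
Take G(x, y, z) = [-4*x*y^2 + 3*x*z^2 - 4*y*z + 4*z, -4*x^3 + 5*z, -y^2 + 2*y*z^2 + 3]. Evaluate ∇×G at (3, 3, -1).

(-9, -26, -40)

(∇×G)₁ = ∂G₃/∂y − ∂G₂/∂z = -2*y + 2*z^2 - 5
(∇×G)₂ = ∂G₁/∂z − ∂G₃/∂x = 6*x*z - 4*y + 4
(∇×G)₃ = ∂G₂/∂x − ∂G₁/∂y = -12*x^2 + 8*x*y + 4*z
∇×G = (-2*y + 2*z^2 - 5, 6*x*z - 4*y + 4, -12*x^2 + 8*x*y + 4*z)
At (3, 3, -1): (-9, -26, -40).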